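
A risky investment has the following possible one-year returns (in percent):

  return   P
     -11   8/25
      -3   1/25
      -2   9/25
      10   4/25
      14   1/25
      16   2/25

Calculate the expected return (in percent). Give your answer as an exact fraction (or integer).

-23/25

E[X] = (8/25)·(-11) + (1/25)·(-3) + (9/25)·(-2) + (4/25)·10 + (1/25)·14 + (2/25)·16
     = -23/25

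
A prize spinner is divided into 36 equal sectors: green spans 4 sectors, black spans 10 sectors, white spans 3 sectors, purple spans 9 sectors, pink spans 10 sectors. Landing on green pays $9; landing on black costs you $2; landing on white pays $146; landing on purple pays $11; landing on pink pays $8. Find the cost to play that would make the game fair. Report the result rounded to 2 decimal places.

$17.58

E[payout] = (4/36)·9 + (10/36)·(-2) + (3/36)·146 + (9/36)·11 + (10/36)·8 = 211/12
Fair fee = E[payout] = 211/12 ≈ $17.58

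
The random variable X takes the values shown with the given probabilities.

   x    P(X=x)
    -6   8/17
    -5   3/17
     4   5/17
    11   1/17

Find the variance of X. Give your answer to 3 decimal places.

29.633

E[X] = (8/17)·(-6) + (3/17)·(-5) + (5/17)·4 + (1/17)·11 = -32/17
E[X²] = (8/17)·36 + (3/17)·25 + (5/17)·16 + (1/17)·121 = 564/17
Var(X) = 564/17 − (-32/17)² = 8564/289 ≈ 29.633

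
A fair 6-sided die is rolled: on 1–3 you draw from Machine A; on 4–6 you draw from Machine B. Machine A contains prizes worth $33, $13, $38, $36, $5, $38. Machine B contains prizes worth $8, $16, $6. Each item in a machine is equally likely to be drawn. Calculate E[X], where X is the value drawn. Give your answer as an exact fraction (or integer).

223/12 dollars

E[X | Machine A] = (33 + 13 + 38 + 36 + 5 + 38)/6 = 163/6
E[X | Machine B] = (8 + 16 + 6)/3 = 10
E[X] = (1/2)·163/6 + (1/2)·10 = 223/12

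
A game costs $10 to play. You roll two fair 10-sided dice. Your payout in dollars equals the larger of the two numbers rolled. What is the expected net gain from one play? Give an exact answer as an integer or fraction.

-57/20 dollars

Distribution of the larger of the two numbers rolled: 1 w.p. 1/100, 2 w.p. 3/100, 3 w.p. 1/20, 4 w.p. 7/100, 5 w.p. 9/100, 6 w.p. 11/100, …
E[payout] = (1/100)·1 + (3/100)·2 + (1/20)·3 + (7/100)·4 + (9/100)·5 + (11/100)·6 + (13/100)·7 + (3/20)·8 + (17/100)·9 + (19/100)·10 = 143/20
Expected profit = 143/20 − 10 = -57/20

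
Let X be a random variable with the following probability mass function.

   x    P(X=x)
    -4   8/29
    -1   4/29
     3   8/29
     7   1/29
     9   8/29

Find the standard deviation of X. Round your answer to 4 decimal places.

E[X] = 67/29, E[X²] = 901/29
Var(X) = E[X²] − (E[X])² = 901/29 − 4489/841 = 21640/841
SD(X) = √(21640/841) ≈ 5.0726

5.0726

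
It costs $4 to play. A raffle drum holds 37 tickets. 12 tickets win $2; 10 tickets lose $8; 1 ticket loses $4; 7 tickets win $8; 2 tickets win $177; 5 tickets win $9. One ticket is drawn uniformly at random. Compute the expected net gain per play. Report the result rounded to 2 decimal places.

E[payout] = (12/37)·2 + (10/37)·(-8) + (1/37)·(-4) + (7/37)·8 + (2/37)·177 + (5/37)·9 = 395/37
Expected profit = 395/37 − 4 = 247/37 ≈ $6.68

$6.68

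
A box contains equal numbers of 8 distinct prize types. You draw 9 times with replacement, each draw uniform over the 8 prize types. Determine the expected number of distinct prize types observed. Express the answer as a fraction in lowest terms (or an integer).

Let Xⱼ=1 if type j appears at least once. P(Xⱼ=1) = 1 − ((8−1)/8)^9 = 93864121/134217728.
E[#distinct] = 8·93864121/134217728 = 93864121/16777216.

93864121/16777216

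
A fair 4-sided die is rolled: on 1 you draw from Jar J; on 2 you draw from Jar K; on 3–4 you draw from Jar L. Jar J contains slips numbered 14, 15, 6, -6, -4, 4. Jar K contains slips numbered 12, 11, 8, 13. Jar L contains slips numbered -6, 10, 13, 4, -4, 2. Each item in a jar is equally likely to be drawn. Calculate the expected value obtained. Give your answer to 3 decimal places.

E[X | Jar J] = (14 + 15 + 6 − 6 − 4 + 4)/6 = 29/6
E[X | Jar K] = (12 + 11 + 8 + 13)/4 = 11
E[X | Jar L] = (-6 + 10 + 13 + 4 − 4 + 2)/6 = 19/6
E[X] = (1/4)·29/6 + (1/4)·11 + (1/2)·19/6 = 133/24 ≈ 5.542

5.542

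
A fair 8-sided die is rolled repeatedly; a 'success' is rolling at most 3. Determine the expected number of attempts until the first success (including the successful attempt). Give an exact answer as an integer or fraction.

For a geometric distribution, E[trials] = 1/p = 1/(3/8) = 8/3.

8/3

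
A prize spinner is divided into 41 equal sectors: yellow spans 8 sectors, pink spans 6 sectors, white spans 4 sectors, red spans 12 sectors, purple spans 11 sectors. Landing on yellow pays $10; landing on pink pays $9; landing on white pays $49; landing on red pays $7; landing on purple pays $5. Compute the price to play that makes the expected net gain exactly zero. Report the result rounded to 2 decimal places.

E[payout] = (8/41)·10 + (6/41)·9 + (4/41)·49 + (12/41)·7 + (11/41)·5 = 469/41
Fair fee = E[payout] = 469/41 ≈ $11.44

$11.44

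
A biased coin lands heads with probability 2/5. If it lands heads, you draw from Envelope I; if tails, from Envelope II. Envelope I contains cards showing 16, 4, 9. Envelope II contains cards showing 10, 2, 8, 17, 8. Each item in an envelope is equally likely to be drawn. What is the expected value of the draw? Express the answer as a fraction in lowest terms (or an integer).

139/15

E[X | Envelope I] = (16 + 4 + 9)/3 = 29/3
E[X | Envelope II] = (10 + 2 + 8 + 17 + 8)/5 = 9
E[X] = (2/5)·29/3 + (3/5)·9 = 139/15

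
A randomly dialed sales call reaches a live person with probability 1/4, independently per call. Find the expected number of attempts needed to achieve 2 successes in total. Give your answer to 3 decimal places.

8.000

By linearity (sum of 2 independent geometric waits), E[trials] = 2/p = 2/(1/4) = 8.
≈ 8.000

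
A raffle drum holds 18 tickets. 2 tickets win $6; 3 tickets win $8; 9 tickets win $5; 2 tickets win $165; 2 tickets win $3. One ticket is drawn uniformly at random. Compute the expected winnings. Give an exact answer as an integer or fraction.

E[payout] = (2/18)·6 + (3/18)·8 + (9/18)·5 + (2/18)·165 + (2/18)·3 = 139/6

139/6 dollars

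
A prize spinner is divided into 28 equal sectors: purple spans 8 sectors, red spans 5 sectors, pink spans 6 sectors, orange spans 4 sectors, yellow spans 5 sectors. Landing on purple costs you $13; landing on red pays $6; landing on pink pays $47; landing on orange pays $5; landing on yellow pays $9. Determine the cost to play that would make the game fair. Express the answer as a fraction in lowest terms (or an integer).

E[payout] = (8/28)·(-13) + (5/28)·6 + (6/28)·47 + (4/28)·5 + (5/28)·9 = 39/4
Fair fee = E[payout] = 39/4

39/4 dollars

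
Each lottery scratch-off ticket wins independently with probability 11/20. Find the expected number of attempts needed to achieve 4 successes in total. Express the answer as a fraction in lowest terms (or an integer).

80/11

By linearity (sum of 4 independent geometric waits), E[trials] = 4/p = 4/(11/20) = 80/11.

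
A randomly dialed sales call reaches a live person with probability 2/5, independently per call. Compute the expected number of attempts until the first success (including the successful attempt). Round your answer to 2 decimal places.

2.50

For a geometric distribution, E[trials] = 1/p = 1/(2/5) = 5/2.
≈ 2.50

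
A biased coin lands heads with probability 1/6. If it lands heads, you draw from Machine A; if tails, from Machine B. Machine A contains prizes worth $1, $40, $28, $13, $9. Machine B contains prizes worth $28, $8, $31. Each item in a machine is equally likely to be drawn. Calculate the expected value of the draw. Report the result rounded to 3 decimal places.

E[X | Machine A] = (1 + 40 + 28 + 13 + 9)/5 = 91/5
E[X | Machine B] = (28 + 8 + 31)/3 = 67/3
E[X] = (1/6)·91/5 + (5/6)·67/3 = 974/45 ≈ 21.644

$21.644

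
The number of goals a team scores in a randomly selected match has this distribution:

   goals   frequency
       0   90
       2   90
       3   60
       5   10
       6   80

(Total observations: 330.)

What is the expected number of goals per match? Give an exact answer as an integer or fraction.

Total = 330, so P(goals=0) = 90/330, etc.
E[X] = (3/11)·0 + (3/11)·2 + (2/11)·3 + (1/33)·5 + (8/33)·6
     = 89/33

89/33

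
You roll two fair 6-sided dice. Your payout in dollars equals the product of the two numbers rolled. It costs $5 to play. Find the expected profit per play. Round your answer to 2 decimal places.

Distribution of the product of the two numbers rolled: 1 w.p. 1/36, 2 w.p. 1/18, 3 w.p. 1/18, 4 w.p. 1/12, 5 w.p. 1/18, 6 w.p. 1/9, …
E[payout] = (1/36)·1 + (1/18)·2 + (1/18)·3 + (1/12)·4 + (1/18)·5 + (1/9)·6 + (1/18)·8 + (1/36)·9 + (1/18)·10 + (1/9)·12 + (1/18)·15 + (1/36)·16 + (1/18)·18 + (1/18)·20 + (1/18)·24 + (1/36)·25 + (1/18)·30 + (1/36)·36 = 49/4
Expected profit = 49/4 − 5 = 29/4 ≈ $7.25

$7.25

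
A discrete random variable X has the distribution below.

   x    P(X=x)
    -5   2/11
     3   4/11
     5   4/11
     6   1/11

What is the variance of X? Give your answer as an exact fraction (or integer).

E[X] = (2/11)·(-5) + (4/11)·3 + (4/11)·5 + (1/11)·6 = 28/11
E[X²] = (2/11)·25 + (4/11)·9 + (4/11)·25 + (1/11)·36 = 222/11
Var(X) = 222/11 − (28/11)² = 1658/121

1658/121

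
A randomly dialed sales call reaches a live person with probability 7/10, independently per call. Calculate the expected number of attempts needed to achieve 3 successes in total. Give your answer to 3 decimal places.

4.286

By linearity (sum of 3 independent geometric waits), E[trials] = 3/p = 3/(7/10) = 30/7.
≈ 4.286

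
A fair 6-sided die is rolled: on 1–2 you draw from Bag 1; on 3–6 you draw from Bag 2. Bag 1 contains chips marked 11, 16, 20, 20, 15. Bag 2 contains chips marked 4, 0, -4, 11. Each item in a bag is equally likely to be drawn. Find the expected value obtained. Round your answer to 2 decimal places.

E[X | Bag 1] = (11 + 16 + 20 + 20 + 15)/5 = 82/5
E[X | Bag 2] = (4 + 0 − 4 + 11)/4 = 11/4
E[X] = (1/3)·82/5 + (2/3)·11/4 = 73/10 ≈ 7.30

7.30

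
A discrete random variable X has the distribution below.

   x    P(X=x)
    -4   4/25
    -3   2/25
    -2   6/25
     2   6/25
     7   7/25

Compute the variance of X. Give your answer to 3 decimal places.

17.754

E[X] = (4/25)·(-4) + (2/25)·(-3) + (6/25)·(-2) + (6/25)·2 + (7/25)·7 = 27/25
E[X²] = (4/25)·16 + (2/25)·9 + (6/25)·4 + (6/25)·4 + (7/25)·49 = 473/25
Var(X) = 473/25 − (27/25)² = 11096/625 ≈ 17.754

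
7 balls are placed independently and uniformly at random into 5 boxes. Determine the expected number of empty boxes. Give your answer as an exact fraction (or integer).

16384/15625

Let Xⱼ=1 if box j is empty. P(Xⱼ=1) = ((5-1)/5)^7 = 16384/78125.
By linearity, E[#empty] = 5·16384/78125 = 16384/15625.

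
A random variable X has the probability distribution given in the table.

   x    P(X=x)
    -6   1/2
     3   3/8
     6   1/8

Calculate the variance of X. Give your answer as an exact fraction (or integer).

E[X] = (1/2)·(-6) + (3/8)·3 + (1/8)·6 = -9/8
E[X²] = (1/2)·36 + (3/8)·9 + (1/8)·36 = 207/8
Var(X) = 207/8 − (-9/8)² = 1575/64

1575/64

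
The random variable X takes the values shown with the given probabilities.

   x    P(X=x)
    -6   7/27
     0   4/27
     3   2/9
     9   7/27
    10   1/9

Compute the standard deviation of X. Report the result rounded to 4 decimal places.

6.0757

E[X] = 23/9, E[X²] = 391/9
Var(X) = E[X²] − (E[X])² = 391/9 − 529/81 = 2990/81
SD(X) = √(2990/81) ≈ 6.0757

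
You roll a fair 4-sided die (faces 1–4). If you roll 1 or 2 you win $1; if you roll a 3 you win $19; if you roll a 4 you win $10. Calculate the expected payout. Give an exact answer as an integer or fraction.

E[payout] = (1/2)·1 + (1/4)·10 + (1/4)·19 = 31/4

31/4 dollars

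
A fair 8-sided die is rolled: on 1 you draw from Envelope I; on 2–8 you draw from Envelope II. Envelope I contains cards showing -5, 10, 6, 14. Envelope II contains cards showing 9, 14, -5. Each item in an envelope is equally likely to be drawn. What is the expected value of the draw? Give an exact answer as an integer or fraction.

E[X | Envelope I] = (-5 + 10 + 6 + 14)/4 = 25/4
E[X | Envelope II] = (9 + 14 − 5)/3 = 6
E[X] = (1/8)·25/4 + (7/8)·6 = 193/32

193/32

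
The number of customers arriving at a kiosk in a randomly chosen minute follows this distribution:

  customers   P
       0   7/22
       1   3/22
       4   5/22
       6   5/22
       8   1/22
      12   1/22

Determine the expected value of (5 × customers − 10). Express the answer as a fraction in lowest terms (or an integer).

E[5x-10] = (7/22)·(-10) + (3/22)·(-5) + (5/22)·10 + (5/22)·20 + (1/22)·30 + (1/22)·50
     = 145/22

145/22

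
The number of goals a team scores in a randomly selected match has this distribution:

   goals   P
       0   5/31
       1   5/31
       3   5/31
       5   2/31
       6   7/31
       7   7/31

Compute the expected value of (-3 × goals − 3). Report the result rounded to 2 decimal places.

E[-3x-3] = (5/31)·(-3) + (5/31)·(-6) + (5/31)·(-12) + (2/31)·(-18) + (7/31)·(-21) + (7/31)·(-24)
     = -456/31 ≈ -14.71

-14.71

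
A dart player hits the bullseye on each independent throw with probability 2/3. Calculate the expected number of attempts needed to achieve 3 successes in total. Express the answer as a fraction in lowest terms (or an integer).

By linearity (sum of 3 independent geometric waits), E[trials] = 3/p = 3/(2/3) = 9/2.

9/2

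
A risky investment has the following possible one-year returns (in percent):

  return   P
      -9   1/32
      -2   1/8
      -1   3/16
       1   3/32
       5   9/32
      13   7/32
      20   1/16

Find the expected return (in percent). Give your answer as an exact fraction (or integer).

E[X] = (1/32)·(-9) + (1/8)·(-2) + (3/16)·(-1) + (3/32)·1 + (9/32)·5 + (7/32)·13 + (1/16)·20
     = 39/8

39/8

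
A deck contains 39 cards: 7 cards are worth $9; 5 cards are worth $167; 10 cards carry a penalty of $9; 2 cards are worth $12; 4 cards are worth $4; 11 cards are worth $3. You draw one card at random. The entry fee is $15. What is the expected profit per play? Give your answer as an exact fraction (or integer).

296/39 dollars

E[payout] = (7/39)·9 + (5/39)·167 + (10/39)·(-9) + (2/39)·12 + (4/39)·4 + (11/39)·3 = 881/39
Expected profit = 881/39 − 15 = 296/39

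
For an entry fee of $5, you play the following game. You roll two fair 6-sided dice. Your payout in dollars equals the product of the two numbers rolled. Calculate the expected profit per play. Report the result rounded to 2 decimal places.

Distribution of the product of the two numbers rolled: 1 w.p. 1/36, 2 w.p. 1/18, 3 w.p. 1/18, 4 w.p. 1/12, 5 w.p. 1/18, 6 w.p. 1/9, …
E[payout] = (1/36)·1 + (1/18)·2 + (1/18)·3 + (1/12)·4 + (1/18)·5 + (1/9)·6 + (1/18)·8 + (1/36)·9 + (1/18)·10 + (1/9)·12 + (1/18)·15 + (1/36)·16 + (1/18)·18 + (1/18)·20 + (1/18)·24 + (1/36)·25 + (1/18)·30 + (1/36)·36 = 49/4
Expected profit = 49/4 − 5 = 29/4 ≈ $7.25

$7.25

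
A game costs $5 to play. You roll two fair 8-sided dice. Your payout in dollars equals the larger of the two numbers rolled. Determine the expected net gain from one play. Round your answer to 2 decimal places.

$0.81

Distribution of the larger of the two numbers rolled: 1 w.p. 1/64, 2 w.p. 3/64, 3 w.p. 5/64, 4 w.p. 7/64, 5 w.p. 9/64, 6 w.p. 11/64, …
E[payout] = (1/64)·1 + (3/64)·2 + (5/64)·3 + (7/64)·4 + (9/64)·5 + (11/64)·6 + (13/64)·7 + (15/64)·8 = 93/16
Expected profit = 93/16 − 5 = 13/16 ≈ $0.81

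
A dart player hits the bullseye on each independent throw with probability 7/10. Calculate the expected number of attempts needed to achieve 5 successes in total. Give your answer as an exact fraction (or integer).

50/7

By linearity (sum of 5 independent geometric waits), E[trials] = 5/p = 5/(7/10) = 50/7.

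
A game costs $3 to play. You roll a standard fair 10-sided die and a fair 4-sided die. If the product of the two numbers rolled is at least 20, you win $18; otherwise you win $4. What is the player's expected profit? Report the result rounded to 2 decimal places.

$4.85

E[payout] = (29/40)·4 + (11/40)·18 = 157/20
Expected profit = 157/20 − 3 = 97/20 ≈ $4.85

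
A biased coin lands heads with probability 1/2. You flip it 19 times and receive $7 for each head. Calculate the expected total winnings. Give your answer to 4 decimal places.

$66.5000

E[#heads] = 19·1/2 = 19/2 (linearity over flips).
E[winnings] = 7·19/2 = 133/2.
≈ 66.5000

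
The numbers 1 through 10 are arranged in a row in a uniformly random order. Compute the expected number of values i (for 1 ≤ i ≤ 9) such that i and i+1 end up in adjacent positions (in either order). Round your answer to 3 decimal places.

1.800

For each i ∈ {1,…,9}, let Xᵢ = 1 if i and i+1 are adjacent. P(Xᵢ=1) = 2·(10−1)!/10! = 2/10.
By linearity, E[ΣXᵢ] = (9)·(2/10) = 9/5.
≈ 1.800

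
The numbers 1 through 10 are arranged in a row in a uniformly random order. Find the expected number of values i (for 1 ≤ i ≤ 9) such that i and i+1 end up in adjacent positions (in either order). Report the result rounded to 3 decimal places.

For each i ∈ {1,…,9}, let Xᵢ = 1 if i and i+1 are adjacent. P(Xᵢ=1) = 2·(10−1)!/10! = 2/10.
By linearity, E[ΣXᵢ] = (9)·(2/10) = 9/5.
≈ 1.800

1.800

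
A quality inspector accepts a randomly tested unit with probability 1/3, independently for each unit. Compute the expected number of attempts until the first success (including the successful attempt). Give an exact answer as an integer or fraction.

3

For a geometric distribution, E[trials] = 1/p = 1/(1/3) = 3.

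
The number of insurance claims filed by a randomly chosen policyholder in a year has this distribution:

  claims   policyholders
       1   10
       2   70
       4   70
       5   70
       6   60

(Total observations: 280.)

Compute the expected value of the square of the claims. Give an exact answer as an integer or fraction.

Total = 280, so P(claims=1) = 10/280, etc.
E[X²] = (1/28)·1 + (1/4)·4 + (1/4)·16 + (1/4)·25 + (3/14)·36
     = 19

19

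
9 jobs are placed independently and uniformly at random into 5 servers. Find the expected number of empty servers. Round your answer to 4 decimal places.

0.6711

Let Xⱼ=1 if server j is empty. P(Xⱼ=1) = ((5-1)/5)^9 = 262144/1953125.
By linearity, E[#empty] = 5·262144/1953125 = 262144/390625.
≈ 0.6711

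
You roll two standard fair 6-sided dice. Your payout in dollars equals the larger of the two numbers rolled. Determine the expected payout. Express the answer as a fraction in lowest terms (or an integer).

Distribution of the larger of the two numbers rolled: 1 w.p. 1/36, 2 w.p. 1/12, 3 w.p. 5/36, 4 w.p. 7/36, 5 w.p. 1/4, 6 w.p. 11/36
E[payout] = (1/36)·1 + (1/12)·2 + (5/36)·3 + (7/36)·4 + (1/4)·5 + (11/36)·6 = 161/36

161/36 dollars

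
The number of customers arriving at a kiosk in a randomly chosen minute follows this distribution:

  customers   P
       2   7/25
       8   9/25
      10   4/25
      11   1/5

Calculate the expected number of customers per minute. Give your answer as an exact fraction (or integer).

181/25

E[X] = (7/25)·2 + (9/25)·8 + (4/25)·10 + (1/5)·11
     = 181/25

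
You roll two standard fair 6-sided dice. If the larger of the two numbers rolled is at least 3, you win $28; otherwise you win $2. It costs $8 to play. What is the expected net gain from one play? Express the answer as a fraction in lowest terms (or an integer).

E[payout] = (1/9)·2 + (8/9)·28 = 226/9
Expected profit = 226/9 − 8 = 154/9

154/9 dollars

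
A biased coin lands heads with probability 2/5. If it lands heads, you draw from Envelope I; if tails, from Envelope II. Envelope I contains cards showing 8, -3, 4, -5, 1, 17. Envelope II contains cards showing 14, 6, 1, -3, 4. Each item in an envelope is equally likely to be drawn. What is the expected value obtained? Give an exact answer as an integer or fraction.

E[X | Envelope I] = (8 − 3 + 4 − 5 + 1 + 17)/6 = 11/3
E[X | Envelope II] = (14 + 6 + 1 − 3 + 4)/5 = 22/5
E[X] = (2/5)·11/3 + (3/5)·22/5 = 308/75

308/75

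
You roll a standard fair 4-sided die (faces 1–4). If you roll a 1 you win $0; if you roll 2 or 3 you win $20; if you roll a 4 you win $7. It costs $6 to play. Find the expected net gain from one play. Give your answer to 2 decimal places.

E[payout] = (1/4)·0 + (1/4)·7 + (1/2)·20 = 47/4
Expected profit = 47/4 − 6 = 23/4 ≈ $5.75

$5.75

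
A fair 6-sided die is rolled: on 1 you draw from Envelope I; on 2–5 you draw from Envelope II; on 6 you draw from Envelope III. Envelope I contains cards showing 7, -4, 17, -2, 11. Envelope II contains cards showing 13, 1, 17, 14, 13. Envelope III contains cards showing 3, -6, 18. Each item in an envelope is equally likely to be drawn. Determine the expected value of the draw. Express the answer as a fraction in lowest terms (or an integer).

E[X | Envelope I] = (7 − 4 + 17 − 2 + 11)/5 = 29/5
E[X | Envelope II] = (13 + 1 + 17 + 14 + 13)/5 = 58/5
E[X | Envelope III] = (3 − 6 + 18)/3 = 5
E[X] = (1/6)·29/5 + (2/3)·58/5 + (1/6)·5 = 143/15

143/15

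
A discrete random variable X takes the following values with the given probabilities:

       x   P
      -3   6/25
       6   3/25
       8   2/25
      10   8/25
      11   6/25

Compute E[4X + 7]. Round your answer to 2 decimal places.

32.92

E[4x+7] = (6/25)·(-5) + (3/25)·31 + (2/25)·39 + (8/25)·47 + (6/25)·51
     = 823/25 ≈ 32.92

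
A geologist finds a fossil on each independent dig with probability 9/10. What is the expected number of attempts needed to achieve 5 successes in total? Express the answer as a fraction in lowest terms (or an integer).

50/9

By linearity (sum of 5 independent geometric waits), E[trials] = 5/p = 5/(9/10) = 50/9.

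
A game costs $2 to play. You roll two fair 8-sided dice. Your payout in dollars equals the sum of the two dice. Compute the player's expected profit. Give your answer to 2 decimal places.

$7.00

Distribution of the sum of the two dice: 2 w.p. 1/64, 3 w.p. 1/32, 4 w.p. 3/64, 5 w.p. 1/16, 6 w.p. 5/64, 7 w.p. 3/32, …
E[payout] = (1/64)·2 + (1/32)·3 + (3/64)·4 + (1/16)·5 + (5/64)·6 + (3/32)·7 + (7/64)·8 + (1/8)·9 + (7/64)·10 + (3/32)·11 + (5/64)·12 + (1/16)·13 + (3/64)·14 + (1/32)·15 + (1/64)·16 = 9
Expected profit = 9 − 2 = 7 ≈ $7.00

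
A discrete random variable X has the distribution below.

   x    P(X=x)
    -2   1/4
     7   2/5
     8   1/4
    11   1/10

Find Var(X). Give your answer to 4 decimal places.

19.5400

E[X] = (1/4)·(-2) + (2/5)·7 + (1/4)·8 + (1/10)·11 = 27/5
E[X²] = (1/4)·4 + (2/5)·49 + (1/4)·64 + (1/10)·121 = 487/10
Var(X) = 487/10 − (27/5)² = 977/50 ≈ 19.5400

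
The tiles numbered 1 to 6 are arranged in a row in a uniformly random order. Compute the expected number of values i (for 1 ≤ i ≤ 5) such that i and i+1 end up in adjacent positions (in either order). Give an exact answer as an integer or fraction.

For each i ∈ {1,…,5}, let Xᵢ = 1 if i and i+1 are adjacent. P(Xᵢ=1) = 2·(6−1)!/6! = 2/6.
By linearity, E[ΣXᵢ] = (5)·(2/6) = 5/3.

5/3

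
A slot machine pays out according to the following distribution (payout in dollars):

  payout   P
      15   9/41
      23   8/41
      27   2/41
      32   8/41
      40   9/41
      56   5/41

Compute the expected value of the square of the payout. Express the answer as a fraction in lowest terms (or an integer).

45987/41

E[X²] = (9/41)·225 + (8/41)·529 + (2/41)·729 + (8/41)·1024 + (9/41)·1600 + (5/41)·3136
     = 45987/41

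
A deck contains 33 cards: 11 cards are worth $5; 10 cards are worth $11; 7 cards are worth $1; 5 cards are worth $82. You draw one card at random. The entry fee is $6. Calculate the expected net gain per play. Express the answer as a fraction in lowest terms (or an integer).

E[payout] = (11/33)·5 + (10/33)·11 + (7/33)·1 + (5/33)·82 = 194/11
Expected profit = 194/11 − 6 = 128/11

128/11 dollars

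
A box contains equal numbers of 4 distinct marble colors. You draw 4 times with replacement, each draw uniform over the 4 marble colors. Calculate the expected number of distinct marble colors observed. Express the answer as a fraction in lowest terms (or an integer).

175/64

Let Xⱼ=1 if type j appears at least once. P(Xⱼ=1) = 1 − ((4−1)/4)^4 = 175/256.
E[#distinct] = 4·175/256 = 175/64.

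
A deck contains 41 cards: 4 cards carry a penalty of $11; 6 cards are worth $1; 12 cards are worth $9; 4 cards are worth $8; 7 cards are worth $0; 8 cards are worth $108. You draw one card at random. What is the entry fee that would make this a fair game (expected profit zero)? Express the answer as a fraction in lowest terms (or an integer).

E[payout] = (4/41)·(-11) + (6/41)·1 + (12/41)·9 + (4/41)·8 + (7/41)·0 + (8/41)·108 = 966/41
Fair fee = E[payout] = 966/41

966/41 dollars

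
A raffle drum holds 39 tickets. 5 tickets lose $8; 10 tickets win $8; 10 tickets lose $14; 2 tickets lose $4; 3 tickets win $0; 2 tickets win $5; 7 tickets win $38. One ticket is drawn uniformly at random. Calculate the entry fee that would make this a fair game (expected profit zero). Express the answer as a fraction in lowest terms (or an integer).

56/13 dollars

E[payout] = (5/39)·(-8) + (10/39)·8 + (10/39)·(-14) + (2/39)·(-4) + (3/39)·0 + (2/39)·5 + (7/39)·38 = 56/13
Fair fee = E[payout] = 56/13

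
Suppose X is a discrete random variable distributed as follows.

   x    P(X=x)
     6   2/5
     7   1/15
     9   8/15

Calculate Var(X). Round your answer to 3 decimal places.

E[X] = (2/5)·6 + (1/15)·7 + (8/15)·9 = 23/3
E[X²] = (2/5)·36 + (1/15)·49 + (8/15)·81 = 913/15
Var(X) = 913/15 − (23/3)² = 94/45 ≈ 2.089

2.089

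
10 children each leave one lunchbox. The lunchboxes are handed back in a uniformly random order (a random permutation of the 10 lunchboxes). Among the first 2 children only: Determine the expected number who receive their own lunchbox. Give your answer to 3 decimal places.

0.200

Let Xᵢ = 1 if person i gets their own lunchbox. For each i, P(Xᵢ=1) = 1/10.
By linearity of expectation, E[X₁+…+X_2] = 2·(1/10) = 1/5.
≈ 0.200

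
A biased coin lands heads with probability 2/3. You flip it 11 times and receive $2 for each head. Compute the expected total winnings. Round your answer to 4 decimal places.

$14.6667

E[#heads] = 11·2/3 = 22/3 (linearity over flips).
E[winnings] = 2·22/3 = 44/3.
≈ 14.6667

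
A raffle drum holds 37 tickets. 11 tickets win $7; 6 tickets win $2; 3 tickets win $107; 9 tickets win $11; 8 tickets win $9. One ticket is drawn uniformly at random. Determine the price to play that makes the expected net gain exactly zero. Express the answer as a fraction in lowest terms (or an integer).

E[payout] = (11/37)·7 + (6/37)·2 + (3/37)·107 + (9/37)·11 + (8/37)·9 = 581/37
Fair fee = E[payout] = 581/37

581/37 dollars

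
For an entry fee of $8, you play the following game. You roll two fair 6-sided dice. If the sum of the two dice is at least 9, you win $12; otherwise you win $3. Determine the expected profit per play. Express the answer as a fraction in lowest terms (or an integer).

-5/2 dollars

E[payout] = (13/18)·3 + (5/18)·12 = 11/2
Expected profit = 11/2 − 8 = -5/2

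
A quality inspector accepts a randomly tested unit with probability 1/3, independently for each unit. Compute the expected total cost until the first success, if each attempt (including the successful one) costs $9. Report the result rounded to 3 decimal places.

$27.000

E[#attempts] = 1/p = 3; E[cost] = 9·3 = 27.
≈ 27.000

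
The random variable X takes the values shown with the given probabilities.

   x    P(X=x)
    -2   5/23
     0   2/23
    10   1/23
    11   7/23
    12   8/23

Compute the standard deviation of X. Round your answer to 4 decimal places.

5.9627

E[X] = 173/23, E[X²] = 2119/23
Var(X) = E[X²] − (E[X])² = 2119/23 − 29929/529 = 18808/529
SD(X) = √(18808/529) ≈ 5.9627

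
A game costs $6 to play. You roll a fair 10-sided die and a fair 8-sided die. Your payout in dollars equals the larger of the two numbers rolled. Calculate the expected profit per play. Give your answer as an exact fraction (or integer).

11/20 dollars

Distribution of the larger of the two numbers rolled: 1 w.p. 1/80, 2 w.p. 3/80, 3 w.p. 1/16, 4 w.p. 7/80, 5 w.p. 9/80, 6 w.p. 11/80, …
E[payout] = (1/80)·1 + (3/80)·2 + (1/16)·3 + (7/80)·4 + (9/80)·5 + (11/80)·6 + (13/80)·7 + (3/16)·8 + (1/10)·9 + (1/10)·10 = 131/20
Expected profit = 131/20 − 6 = 11/20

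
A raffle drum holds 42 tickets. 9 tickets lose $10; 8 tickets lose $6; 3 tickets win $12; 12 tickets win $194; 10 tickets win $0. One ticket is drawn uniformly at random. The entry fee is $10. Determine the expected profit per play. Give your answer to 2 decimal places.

$43.00

E[payout] = (9/42)·(-10) + (8/42)·(-6) + (3/42)·12 + (12/42)·194 + (10/42)·0 = 53
Expected profit = 53 − 10 = 43 ≈ $43.00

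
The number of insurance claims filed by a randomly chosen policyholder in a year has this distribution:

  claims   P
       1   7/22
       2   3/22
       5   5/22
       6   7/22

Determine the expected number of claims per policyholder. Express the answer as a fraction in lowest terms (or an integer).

40/11

E[X] = (7/22)·1 + (3/22)·2 + (5/22)·5 + (7/22)·6
     = 40/11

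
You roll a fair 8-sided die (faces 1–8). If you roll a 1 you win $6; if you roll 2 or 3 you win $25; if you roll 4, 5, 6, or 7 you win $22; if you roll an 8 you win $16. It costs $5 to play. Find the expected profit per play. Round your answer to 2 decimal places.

E[payout] = (1/8)·6 + (1/8)·16 + (1/2)·22 + (1/4)·25 = 20
Expected profit = 20 − 5 = 15 ≈ $15.00

$15.00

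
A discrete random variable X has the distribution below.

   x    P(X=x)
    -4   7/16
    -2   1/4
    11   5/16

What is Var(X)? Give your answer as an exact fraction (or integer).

E[X] = (7/16)·(-4) + (1/4)·(-2) + (5/16)·11 = 19/16
E[X²] = (7/16)·16 + (1/4)·4 + (5/16)·121 = 733/16
Var(X) = 733/16 − (19/16)² = 11367/256

11367/256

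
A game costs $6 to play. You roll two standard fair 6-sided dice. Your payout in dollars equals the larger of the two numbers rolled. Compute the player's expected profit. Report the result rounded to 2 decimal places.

Distribution of the larger of the two numbers rolled: 1 w.p. 1/36, 2 w.p. 1/12, 3 w.p. 5/36, 4 w.p. 7/36, 5 w.p. 1/4, 6 w.p. 11/36
E[payout] = (1/36)·1 + (1/12)·2 + (5/36)·3 + (7/36)·4 + (1/4)·5 + (11/36)·6 = 161/36
Expected profit = 161/36 − 6 = -55/36 ≈ -$1.53

-$1.53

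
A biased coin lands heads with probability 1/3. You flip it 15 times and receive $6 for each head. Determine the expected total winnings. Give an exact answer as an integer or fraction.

E[#heads] = 15·1/3 = 5 (linearity over flips).
E[winnings] = 6·5 = 30.

$30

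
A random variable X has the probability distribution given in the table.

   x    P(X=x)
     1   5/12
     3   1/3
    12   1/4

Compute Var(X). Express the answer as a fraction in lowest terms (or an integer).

2867/144

E[X] = (5/12)·1 + (1/3)·3 + (1/4)·12 = 53/12
E[X²] = (5/12)·1 + (1/3)·9 + (1/4)·144 = 473/12
Var(X) = 473/12 − (53/12)² = 2867/144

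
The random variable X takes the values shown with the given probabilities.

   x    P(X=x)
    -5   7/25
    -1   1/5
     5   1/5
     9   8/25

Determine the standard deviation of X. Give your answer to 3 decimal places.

5.738

E[X] = 57/25, E[X²] = 953/25
Var(X) = E[X²] − (E[X])² = 953/25 − 3249/625 = 20576/625
SD(X) = √(20576/625) ≈ 5.738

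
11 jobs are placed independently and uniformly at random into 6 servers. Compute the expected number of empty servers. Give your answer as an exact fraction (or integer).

48828125/60466176

Let Xⱼ=1 if server j is empty. P(Xⱼ=1) = ((6-1)/6)^11 = 48828125/362797056.
By linearity, E[#empty] = 6·48828125/362797056 = 48828125/60466176.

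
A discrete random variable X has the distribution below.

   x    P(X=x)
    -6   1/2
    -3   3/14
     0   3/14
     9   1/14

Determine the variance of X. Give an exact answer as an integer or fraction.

E[X] = (1/2)·(-6) + (3/14)·(-3) + (3/14)·0 + (1/14)·9 = -3
E[X²] = (1/2)·36 + (3/14)·9 + (3/14)·0 + (1/14)·81 = 180/7
Var(X) = 180/7 − (-3)² = 117/7

117/7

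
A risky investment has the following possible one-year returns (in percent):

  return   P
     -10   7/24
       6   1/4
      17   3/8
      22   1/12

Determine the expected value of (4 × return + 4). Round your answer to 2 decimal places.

E[4x+4] = (7/24)·(-36) + (1/4)·28 + (3/8)·72 + (1/12)·92
     = 187/6 ≈ 31.17

31.17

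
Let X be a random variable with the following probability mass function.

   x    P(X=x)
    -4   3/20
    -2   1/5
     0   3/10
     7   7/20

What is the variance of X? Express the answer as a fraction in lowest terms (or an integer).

E[X] = (3/20)·(-4) + (1/5)·(-2) + (3/10)·0 + (7/20)·7 = 29/20
E[X²] = (3/20)·16 + (1/5)·4 + (3/10)·0 + (7/20)·49 = 407/20
Var(X) = 407/20 − (29/20)² = 7299/400

7299/400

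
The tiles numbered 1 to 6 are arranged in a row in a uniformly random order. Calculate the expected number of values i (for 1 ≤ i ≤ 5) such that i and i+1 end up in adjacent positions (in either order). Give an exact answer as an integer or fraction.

For each i ∈ {1,…,5}, let Xᵢ = 1 if i and i+1 are adjacent. P(Xᵢ=1) = 2·(6−1)!/6! = 2/6.
By linearity, E[ΣXᵢ] = (5)·(2/6) = 5/3.

5/3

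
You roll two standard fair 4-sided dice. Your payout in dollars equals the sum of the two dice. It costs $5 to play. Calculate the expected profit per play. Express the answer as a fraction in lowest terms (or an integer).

Distribution of the sum of the two dice: 2 w.p. 1/16, 3 w.p. 1/8, 4 w.p. 3/16, 5 w.p. 1/4, 6 w.p. 3/16, 7 w.p. 1/8, …
E[payout] = (1/16)·2 + (1/8)·3 + (3/16)·4 + (1/4)·5 + (3/16)·6 + (1/8)·7 + (1/16)·8 = 5
Expected profit = 5 − 5 = 0

$0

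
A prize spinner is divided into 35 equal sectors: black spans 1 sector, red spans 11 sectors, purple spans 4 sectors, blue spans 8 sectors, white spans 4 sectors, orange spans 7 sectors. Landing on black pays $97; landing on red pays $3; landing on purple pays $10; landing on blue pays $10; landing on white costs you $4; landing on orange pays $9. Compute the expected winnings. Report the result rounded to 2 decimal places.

E[payout] = (1/35)·97 + (11/35)·3 + (4/35)·10 + (8/35)·10 + (4/35)·(-4) + (7/35)·9 = 297/35
≈ $8.49

$8.49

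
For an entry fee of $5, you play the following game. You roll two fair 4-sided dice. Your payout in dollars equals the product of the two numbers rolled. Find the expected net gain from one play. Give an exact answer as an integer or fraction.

Distribution of the product of the two numbers rolled: 1 w.p. 1/16, 2 w.p. 1/8, 3 w.p. 1/8, 4 w.p. 3/16, 6 w.p. 1/8, 8 w.p. 1/8, …
E[payout] = (1/16)·1 + (1/8)·2 + (1/8)·3 + (3/16)·4 + (1/8)·6 + (1/8)·8 + (1/16)·9 + (1/8)·12 + (1/16)·16 = 25/4
Expected profit = 25/4 − 5 = 5/4

5/4 dollars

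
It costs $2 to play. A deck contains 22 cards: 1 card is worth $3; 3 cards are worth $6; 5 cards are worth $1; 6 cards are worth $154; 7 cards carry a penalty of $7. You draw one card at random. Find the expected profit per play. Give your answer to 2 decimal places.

$38.95

E[payout] = (1/22)·3 + (3/22)·6 + (5/22)·1 + (6/22)·154 + (7/22)·(-7) = 901/22
Expected profit = 901/22 − 2 = 857/22 ≈ $38.95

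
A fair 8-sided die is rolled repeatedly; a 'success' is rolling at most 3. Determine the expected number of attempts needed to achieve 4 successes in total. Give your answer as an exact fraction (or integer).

By linearity (sum of 4 independent geometric waits), E[trials] = 4/p = 4/(3/8) = 32/3.

32/3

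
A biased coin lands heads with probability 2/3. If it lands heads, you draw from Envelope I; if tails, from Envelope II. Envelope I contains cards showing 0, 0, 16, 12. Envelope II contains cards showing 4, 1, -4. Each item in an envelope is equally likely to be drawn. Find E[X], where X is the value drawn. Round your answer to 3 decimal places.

4.778

E[X | Envelope I] = (0 + 0 + 16 + 12)/4 = 7
E[X | Envelope II] = (4 + 1 − 4)/3 = 1/3
E[X] = (2/3)·7 + (1/3)·1/3 = 43/9 ≈ 4.778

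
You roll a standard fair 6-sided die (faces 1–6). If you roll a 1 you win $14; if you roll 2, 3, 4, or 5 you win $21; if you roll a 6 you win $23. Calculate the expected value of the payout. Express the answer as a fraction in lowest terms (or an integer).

121/6 dollars

E[payout] = (1/6)·14 + (2/3)·21 + (1/6)·23 = 121/6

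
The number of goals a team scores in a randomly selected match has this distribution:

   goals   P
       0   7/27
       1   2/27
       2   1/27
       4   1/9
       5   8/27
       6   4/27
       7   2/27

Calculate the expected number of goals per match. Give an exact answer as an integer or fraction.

94/27

E[X] = (7/27)·0 + (2/27)·1 + (1/27)·2 + (1/9)·4 + (8/27)·5 + (4/27)·6 + (2/27)·7
     = 94/27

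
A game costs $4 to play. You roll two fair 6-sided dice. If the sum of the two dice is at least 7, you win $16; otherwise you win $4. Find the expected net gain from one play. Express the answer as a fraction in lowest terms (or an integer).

$7

E[payout] = (5/12)·4 + (7/12)·16 = 11
Expected profit = 11 − 4 = 7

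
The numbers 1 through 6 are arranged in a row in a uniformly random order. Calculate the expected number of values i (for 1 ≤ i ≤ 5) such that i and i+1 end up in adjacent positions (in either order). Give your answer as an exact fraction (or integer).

5/3

For each i ∈ {1,…,5}, let Xᵢ = 1 if i and i+1 are adjacent. P(Xᵢ=1) = 2·(6−1)!/6! = 2/6.
By linearity, E[ΣXᵢ] = (5)·(2/6) = 5/3.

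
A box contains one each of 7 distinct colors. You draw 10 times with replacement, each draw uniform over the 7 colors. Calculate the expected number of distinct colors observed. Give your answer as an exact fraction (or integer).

222009073/40353607

Let Xⱼ=1 if type j appears at least once. P(Xⱼ=1) = 1 − ((7−1)/7)^10 = 222009073/282475249.
E[#distinct] = 7·222009073/282475249 = 222009073/40353607.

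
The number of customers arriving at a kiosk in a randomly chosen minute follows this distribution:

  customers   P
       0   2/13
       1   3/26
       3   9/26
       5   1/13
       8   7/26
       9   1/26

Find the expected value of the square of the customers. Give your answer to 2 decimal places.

E[X²] = (2/13)·0 + (3/26)·1 + (9/26)·9 + (1/13)·25 + (7/26)·64 + (1/26)·81
     = 51/2 ≈ 25.50

25.50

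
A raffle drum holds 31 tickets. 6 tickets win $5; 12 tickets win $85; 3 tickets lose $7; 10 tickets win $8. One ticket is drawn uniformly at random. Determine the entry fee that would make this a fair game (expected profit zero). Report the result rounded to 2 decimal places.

$35.77

E[payout] = (6/31)·5 + (12/31)·85 + (3/31)·(-7) + (10/31)·8 = 1109/31
Fair fee = E[payout] = 1109/31 ≈ $35.77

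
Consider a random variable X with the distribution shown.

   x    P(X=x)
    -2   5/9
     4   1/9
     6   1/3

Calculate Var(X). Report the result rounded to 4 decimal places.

E[X] = (5/9)·(-2) + (1/9)·4 + (1/3)·6 = 4/3
E[X²] = (5/9)·4 + (1/9)·16 + (1/3)·36 = 16
Var(X) = 16 − (4/3)² = 128/9 ≈ 14.2222

14.2222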